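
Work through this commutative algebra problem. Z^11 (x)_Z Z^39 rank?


rank(M(x)N) = rank(M)*rank(N)
11*39 = 429


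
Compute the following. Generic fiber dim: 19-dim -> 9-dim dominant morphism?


dim(fiber)=dim(X)-dim(Y)=19-9=10


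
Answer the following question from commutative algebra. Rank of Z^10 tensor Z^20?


rank(M(x)N) = rank(M)*rank(N)
10*20 = 200


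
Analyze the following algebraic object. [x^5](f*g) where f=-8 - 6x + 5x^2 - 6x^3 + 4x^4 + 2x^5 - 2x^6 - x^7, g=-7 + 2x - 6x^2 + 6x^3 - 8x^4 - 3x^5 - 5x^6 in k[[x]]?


[x^5] = sum a_i*b_j, i+j=5
  -8*-3=24
  -6*-8=48
  5*6=30
  -6*-6=36
  4*2=8
  2*-7=-14
Sum=132


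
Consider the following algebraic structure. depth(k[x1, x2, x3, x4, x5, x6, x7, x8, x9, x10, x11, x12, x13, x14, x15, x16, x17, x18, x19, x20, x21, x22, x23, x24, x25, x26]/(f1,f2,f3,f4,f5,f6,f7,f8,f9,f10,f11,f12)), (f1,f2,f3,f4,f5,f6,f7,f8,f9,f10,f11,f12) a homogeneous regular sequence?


depth(R)=26
depth(R/I)=26-12=14


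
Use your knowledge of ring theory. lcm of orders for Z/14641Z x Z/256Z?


Exponent = lcm of the cyclic orders; pairwise coprime => product.
11^4*2^8=14641*256=3748096


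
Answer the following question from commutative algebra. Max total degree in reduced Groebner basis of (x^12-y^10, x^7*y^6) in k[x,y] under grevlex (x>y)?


LT(f1)=x^12, LT(f2)=x^7y^6, lcm=x^12y^6
S(f1,f2) = y^6*f1 - x^5*f2 = -y^16
Reduced GB = {f1, f2, y^16}; degrees 12, 13, 16
Max = 16


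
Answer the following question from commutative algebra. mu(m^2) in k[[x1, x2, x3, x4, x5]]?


C(n+d-1,d)=C(6,2)=15


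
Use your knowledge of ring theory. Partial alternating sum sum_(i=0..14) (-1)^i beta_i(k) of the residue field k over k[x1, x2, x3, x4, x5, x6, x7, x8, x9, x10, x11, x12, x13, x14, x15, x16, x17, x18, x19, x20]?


Koszul resolution: beta_i(k)=C(n,i), n=20
sum_(i=0..p) (-1)^i C(n,i) = (-1)^p C(n-1,p)
(-1)^14*C(19,14) = (-1)^14*11628 = 11628


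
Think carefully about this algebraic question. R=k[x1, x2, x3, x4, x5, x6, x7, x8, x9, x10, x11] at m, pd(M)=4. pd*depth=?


pd+depth=11
depth=11-4=7
pd*depth=4*7=28


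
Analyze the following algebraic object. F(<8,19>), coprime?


gcd(8,19)=1 => F=ab-a-b=8*19-8-19=152-27=125


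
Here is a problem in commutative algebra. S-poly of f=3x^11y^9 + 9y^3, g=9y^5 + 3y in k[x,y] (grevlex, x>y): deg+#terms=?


LT(f)=3x^11y^9, LT(g)=9y^5
lcm(LM)=x^11y^9
S(f,g) (scaled by 27 to clear denominators) = 9*f - 3x^11y^4*g = -9x^11y^5 + 81y^3
2 terms, deg 16.
16+2=18


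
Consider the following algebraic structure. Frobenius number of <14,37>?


gcd(14,37)=1 => F=ab-a-b=14*37-14-37=518-51=467


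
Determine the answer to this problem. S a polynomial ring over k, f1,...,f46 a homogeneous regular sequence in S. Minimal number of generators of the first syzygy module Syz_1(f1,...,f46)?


Regular sequence => Koszul complex is the minimal free resolution.
Syz_1 minimally generated by Koszul relations f_i*e_j - f_j*e_i (i<j): mu(Syz_1) = beta_2 = C(m,2) = m(m-1)/2
m=46
46*45/2 = 1035


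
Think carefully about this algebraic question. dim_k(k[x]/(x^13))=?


Basis: 1,x,...,x^12
dim=13


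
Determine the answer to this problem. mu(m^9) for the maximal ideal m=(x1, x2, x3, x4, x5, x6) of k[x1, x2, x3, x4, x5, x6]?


Graded Nakayama: mu(m^d) = dim_k (m^d/m^(d+1)) = #degree-9 monomials in 6 vars
C(n+d-1,d)=C(14,9)=2002


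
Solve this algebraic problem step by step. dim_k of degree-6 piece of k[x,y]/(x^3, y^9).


k[x,y], I = (x^3, y^9), d = 6
Need i < 3 and d-i < 9.
Range: 0 <= i <= 2.
H(6) = 3


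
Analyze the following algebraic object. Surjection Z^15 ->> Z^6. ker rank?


rank(ker) = 15-6 = 9


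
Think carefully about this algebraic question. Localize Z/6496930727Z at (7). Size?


7-primary part: 6496930727=7^10*23
Size=7^10=282475249


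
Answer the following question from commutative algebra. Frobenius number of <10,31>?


gcd(10,31)=1 => F=ab-a-b=10*31-10-31=310-41=269


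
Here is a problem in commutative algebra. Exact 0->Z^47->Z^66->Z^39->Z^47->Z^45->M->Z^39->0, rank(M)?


Alt sum=0:
(-1)^0*47 + (-1)^1*66 + (-1)^2*39 + (-1)^3*47 + (-1)^4*45 + (-1)^5*? + (-1)^6*39=0
rank(M)=57


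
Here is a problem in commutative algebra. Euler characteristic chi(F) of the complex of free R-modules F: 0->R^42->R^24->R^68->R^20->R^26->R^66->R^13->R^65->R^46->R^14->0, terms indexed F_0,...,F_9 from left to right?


chi = sum (-1)^i * rank:
(-1)^0*42=42
(-1)^1*24=-24
(-1)^2*68=68
(-1)^3*20=-20
(-1)^4*26=26
(-1)^5*66=-66
(-1)^6*13=13
(-1)^7*65=-65
(-1)^8*46=46
(-1)^9*14=-14
chi=6


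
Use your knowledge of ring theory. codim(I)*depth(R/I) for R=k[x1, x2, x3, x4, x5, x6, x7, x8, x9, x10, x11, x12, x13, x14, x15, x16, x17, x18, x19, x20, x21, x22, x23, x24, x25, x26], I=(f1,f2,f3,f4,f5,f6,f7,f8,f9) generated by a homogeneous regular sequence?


codim=9, depth=dim(R/I)=26-9=17
Product=9*17=153


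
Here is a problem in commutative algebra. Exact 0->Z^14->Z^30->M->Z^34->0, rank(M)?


Alt sum=0:
(-1)^0*14 + (-1)^1*30 + (-1)^2*? + (-1)^3*34=0
rank(M)=50


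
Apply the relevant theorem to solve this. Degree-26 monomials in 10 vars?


C(d+n-1,n-1)=C(35,9)=70607460


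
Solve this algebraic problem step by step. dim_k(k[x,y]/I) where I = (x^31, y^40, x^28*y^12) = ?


k[x,y]/I, I = (x^31, y^40, x^28*y^12)
Rect: 31x40=1240. Corner: (31-28)x(40-12)=84.
dim = 1240-84 = 1156


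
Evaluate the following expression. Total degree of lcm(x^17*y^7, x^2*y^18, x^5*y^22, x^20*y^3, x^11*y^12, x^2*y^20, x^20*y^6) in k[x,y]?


lcm = componentwise max:
x: max(17,2,5,20,11,2,20)=20
y: max(7,18,22,3,12,20,6)=22
Total=20+22=42


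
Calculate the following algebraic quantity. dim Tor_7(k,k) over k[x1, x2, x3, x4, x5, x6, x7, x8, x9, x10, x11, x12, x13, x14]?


Koszul: C(n,i)=C(14,7)=3432


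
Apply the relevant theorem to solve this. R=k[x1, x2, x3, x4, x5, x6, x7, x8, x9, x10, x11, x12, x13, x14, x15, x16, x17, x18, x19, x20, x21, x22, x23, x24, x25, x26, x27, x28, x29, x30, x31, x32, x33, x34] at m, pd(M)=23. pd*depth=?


pd+depth=34
depth=34-23=11
pd*depth=23*11=253


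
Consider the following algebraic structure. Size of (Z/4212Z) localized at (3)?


3-primary part: 4212=3^4*52
Size=3^4=81


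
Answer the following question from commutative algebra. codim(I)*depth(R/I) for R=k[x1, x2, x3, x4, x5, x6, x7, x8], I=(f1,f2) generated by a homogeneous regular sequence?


codim=2, depth=dim(R/I)=8-2=6
Product=2*6=12


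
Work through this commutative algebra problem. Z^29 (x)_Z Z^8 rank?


rank(M(x)N) = rank(M)*rank(N)
29*8 = 232


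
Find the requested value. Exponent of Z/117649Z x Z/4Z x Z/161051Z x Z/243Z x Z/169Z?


Exponent = lcm of the cyclic orders; pairwise coprime => product.
7^6*2^2*11^5*3^5*13^2=117649*4*161051*243*169=3112466139314532


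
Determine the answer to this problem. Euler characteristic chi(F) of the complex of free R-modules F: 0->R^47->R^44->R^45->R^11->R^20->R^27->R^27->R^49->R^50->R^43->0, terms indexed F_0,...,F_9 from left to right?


chi = sum (-1)^i * rank:
(-1)^0*47=47
(-1)^1*44=-44
(-1)^2*45=45
(-1)^3*11=-11
(-1)^4*20=20
(-1)^5*27=-27
(-1)^6*27=27
(-1)^7*49=-49
(-1)^8*50=50
(-1)^9*43=-43
chi=15


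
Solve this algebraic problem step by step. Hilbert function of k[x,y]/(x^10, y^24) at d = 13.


k[x,y], I = (x^10, y^24), d = 13
Need i < 10 and d-i < 24.
Range: 0 <= i <= 9.
H(13) = 10


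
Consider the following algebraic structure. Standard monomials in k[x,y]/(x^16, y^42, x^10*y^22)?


k[x,y]/I, I = (x^16, y^42, x^10*y^22)
Rect: 16x42=672. Corner: (16-10)x(42-22)=120.
dim = 672-120 = 552


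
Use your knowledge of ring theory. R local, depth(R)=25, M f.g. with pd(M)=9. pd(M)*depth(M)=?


pd+depth=25
depth=25-9=16
pd*depth=9*16=144


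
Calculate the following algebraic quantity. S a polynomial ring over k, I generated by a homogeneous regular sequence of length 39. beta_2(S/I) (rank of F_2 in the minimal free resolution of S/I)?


Regular sequence => Koszul complex is the minimal free resolution.
Syz_1 minimally generated by Koszul relations f_i*e_j - f_j*e_i (i<j): mu(Syz_1) = beta_2 = C(m,2) = m(m-1)/2
m=39
39*38/2 = 741


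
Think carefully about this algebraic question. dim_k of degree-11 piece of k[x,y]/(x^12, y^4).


k[x,y], I = (x^12, y^4), d = 11
Need i < 12 and d-i < 4.
Range: 8 <= i <= 11.
H(11) = 4


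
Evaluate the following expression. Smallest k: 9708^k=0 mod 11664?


9708^k mod 11664:
k=1: 9708
k=2: 144
k=3: 9936
k=4: 9072
k=5: 7776
k=6: 0
First zero at k = 6


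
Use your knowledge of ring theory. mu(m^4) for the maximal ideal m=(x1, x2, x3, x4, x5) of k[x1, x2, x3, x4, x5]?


Graded Nakayama: mu(m^d) = dim_k (m^d/m^(d+1)) = #degree-4 monomials in 5 vars
C(n+d-1,d)=C(8,4)=70


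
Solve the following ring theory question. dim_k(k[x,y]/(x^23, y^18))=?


Basis: x^i*y^j, i<23, j<18
23*18=414


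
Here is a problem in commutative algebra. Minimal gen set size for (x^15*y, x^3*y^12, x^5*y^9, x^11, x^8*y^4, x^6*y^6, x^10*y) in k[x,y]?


Remove redundant (divisible by others).
x^15*y redundant.
Min: x^11, x^10*y, x^8*y^4, x^6*y^6, x^5*y^9, x^3*y^12
Count=6


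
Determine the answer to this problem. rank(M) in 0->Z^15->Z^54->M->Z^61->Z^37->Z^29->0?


Alt sum=0:
(-1)^0*15 + (-1)^1*54 + (-1)^2*? + (-1)^3*61 + (-1)^4*37 + (-1)^5*29=0
rank(M)=92


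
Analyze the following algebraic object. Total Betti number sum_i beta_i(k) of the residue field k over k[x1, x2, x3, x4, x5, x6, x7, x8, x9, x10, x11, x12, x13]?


Koszul resolution: beta_i(k)=C(n,i), n=13
sum_i C(13,i) = 2^13 = 8192


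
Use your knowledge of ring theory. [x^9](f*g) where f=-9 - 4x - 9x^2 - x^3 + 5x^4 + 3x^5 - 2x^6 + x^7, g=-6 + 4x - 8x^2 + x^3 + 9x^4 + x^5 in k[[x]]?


[x^9] = sum a_i*b_j, i+j=9
  5*1=5
  3*9=27
  -2*1=-2
  1*-8=-8
Sum=22


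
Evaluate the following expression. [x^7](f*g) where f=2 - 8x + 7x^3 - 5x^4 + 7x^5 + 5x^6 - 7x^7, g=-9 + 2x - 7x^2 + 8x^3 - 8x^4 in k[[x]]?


[x^7] = sum a_i*b_j, i+j=7
  7*-8=-56
  -5*8=-40
  7*-7=-49
  5*2=10
  -7*-9=63
Sum=-72


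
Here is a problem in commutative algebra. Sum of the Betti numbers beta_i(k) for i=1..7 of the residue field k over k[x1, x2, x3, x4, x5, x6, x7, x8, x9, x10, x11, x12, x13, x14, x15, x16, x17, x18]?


Koszul resolution: beta_i(k)=C(n,i), n=18
C(18,1)=18, C(18,2)=153, C(18,3)=816, C(18,4)=3060, C(18,5)=8568, C(18,6)=18564, C(18,7)=31824
Sum=63003


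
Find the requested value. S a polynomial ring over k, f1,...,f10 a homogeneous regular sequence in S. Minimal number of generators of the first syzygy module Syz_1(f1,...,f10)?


Regular sequence => Koszul complex is the minimal free resolution.
Syz_1 minimally generated by Koszul relations f_i*e_j - f_j*e_i (i<j): mu(Syz_1) = beta_2 = C(m,2) = m(m-1)/2
m=10
10*9/2 = 45


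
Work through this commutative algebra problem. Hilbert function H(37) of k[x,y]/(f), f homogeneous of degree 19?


H(t)=d for t>=d-1.
d=19, t=37
H(37)=19


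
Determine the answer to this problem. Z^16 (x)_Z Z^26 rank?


rank(M(x)N) = rank(M)*rank(N)
16*26 = 416


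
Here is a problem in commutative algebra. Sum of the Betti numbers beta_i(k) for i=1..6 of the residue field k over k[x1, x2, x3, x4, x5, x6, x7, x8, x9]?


Koszul resolution: beta_i(k)=C(n,i), n=9
C(9,1)=9, C(9,2)=36, C(9,3)=84, C(9,4)=126, C(9,5)=126, C(9,6)=84
Sum=465


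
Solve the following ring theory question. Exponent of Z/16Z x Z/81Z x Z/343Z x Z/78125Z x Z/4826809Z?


Exponent = lcm of the cyclic orders; pairwise coprime => product.
2^4*3^4*7^3*5^7*13^6=16*81*343*78125*4826809=167629043058750000


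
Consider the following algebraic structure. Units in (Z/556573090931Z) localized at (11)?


Local ring = Z/19487171Z.
phi(19487171) = 11^6*(11-1) = 17715610


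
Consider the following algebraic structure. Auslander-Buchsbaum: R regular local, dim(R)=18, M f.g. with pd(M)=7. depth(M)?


pd+depth=depth(R)=18
depth=18-7=11


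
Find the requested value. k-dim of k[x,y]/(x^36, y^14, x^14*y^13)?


k[x,y]/I, I = (x^36, y^14, x^14*y^13)
Rect: 36x14=504. Corner: (36-14)x(14-13)=22.
dim = 504-22 = 482


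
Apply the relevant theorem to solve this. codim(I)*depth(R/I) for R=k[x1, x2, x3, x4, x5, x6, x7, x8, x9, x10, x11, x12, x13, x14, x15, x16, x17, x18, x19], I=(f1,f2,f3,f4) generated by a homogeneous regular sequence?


codim=4, depth=dim(R/I)=19-4=15
Product=4*15=60


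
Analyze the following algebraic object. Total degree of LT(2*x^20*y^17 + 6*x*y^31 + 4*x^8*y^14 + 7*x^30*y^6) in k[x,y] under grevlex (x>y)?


LT: 2*x^20*y^17
deg_x=20, deg_y=17
Total=20+17=37


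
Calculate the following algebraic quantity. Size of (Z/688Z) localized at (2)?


2-primary part: 688=2^4*43
Size=2^4=16


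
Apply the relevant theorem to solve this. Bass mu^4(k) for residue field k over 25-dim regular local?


C(n,i)=C(25,4)=12650


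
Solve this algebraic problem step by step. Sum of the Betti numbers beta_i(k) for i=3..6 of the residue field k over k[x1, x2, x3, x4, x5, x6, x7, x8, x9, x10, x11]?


Koszul resolution: beta_i(k)=C(n,i), n=11
C(11,3)=165, C(11,4)=330, C(11,5)=462, C(11,6)=462
Sum=1419


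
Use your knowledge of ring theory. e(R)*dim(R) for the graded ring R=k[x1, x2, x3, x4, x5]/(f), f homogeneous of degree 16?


e(R)=deg(f)=16, dim(R)=5-1=4
e*dim=16*4=64


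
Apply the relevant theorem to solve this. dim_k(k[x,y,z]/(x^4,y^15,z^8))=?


Basis: x^iy^jz^k, i<4,j<15,k<8
4*15*8=480


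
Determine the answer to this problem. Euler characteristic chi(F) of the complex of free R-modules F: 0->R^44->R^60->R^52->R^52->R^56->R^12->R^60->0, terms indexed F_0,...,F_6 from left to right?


chi = sum (-1)^i * rank:
(-1)^0*44=44
(-1)^1*60=-60
(-1)^2*52=52
(-1)^3*52=-52
(-1)^4*56=56
(-1)^5*12=-12
(-1)^6*60=60
chi=88


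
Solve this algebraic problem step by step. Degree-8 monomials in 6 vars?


C(d+n-1,n-1)=C(13,5)=1287


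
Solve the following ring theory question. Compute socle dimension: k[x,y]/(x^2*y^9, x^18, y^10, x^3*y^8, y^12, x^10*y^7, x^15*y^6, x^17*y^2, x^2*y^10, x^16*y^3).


Socle = ann(m) = span of standard monomials u with x*u, y*u in I (staircase corners).
Redundant generators: x^2*y^10, y^12
Minimal generators: x^18, x^17*y^2, x^16*y^3, x^15*y^6, x^10*y^7, x^3*y^8, x^2*y^9, y^10
Corners: xy^9, x^2y^8, x^9y^7, x^14y^6, x^15y^5, x^16y^2, x^17y
Socle dim=7


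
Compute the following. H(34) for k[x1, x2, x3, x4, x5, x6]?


C(d+n-1,n-1)=C(39,5)=575757


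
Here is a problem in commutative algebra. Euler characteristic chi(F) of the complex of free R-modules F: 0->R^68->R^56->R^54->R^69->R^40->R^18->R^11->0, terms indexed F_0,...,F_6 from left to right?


chi = sum (-1)^i * rank:
(-1)^0*68=68
(-1)^1*56=-56
(-1)^2*54=54
(-1)^3*69=-69
(-1)^4*40=40
(-1)^5*18=-18
(-1)^6*11=11
chi=30


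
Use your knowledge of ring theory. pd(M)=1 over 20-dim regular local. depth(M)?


pd+depth=depth(R)=20
depth=20-1=19


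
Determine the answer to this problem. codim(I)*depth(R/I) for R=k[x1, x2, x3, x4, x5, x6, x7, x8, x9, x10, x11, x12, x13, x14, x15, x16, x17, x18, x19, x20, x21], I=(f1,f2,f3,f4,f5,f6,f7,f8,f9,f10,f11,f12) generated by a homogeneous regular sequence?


codim=12, depth=dim(R/I)=21-12=9
Product=12*9=108


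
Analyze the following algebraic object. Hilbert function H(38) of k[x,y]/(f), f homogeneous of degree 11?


H(t)=d for t>=d-1.
d=11, t=38
H(38)=11


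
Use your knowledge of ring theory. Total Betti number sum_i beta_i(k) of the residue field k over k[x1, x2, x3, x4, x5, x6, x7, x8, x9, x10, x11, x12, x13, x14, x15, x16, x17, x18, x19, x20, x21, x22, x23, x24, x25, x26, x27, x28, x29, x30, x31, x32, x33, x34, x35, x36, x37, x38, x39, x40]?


Koszul resolution: beta_i(k)=C(n,i), n=40
sum_i C(40,i) = 2^40 = 1099511627776


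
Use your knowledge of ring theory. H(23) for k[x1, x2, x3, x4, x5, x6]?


C(d+n-1,n-1)=C(28,5)=98280


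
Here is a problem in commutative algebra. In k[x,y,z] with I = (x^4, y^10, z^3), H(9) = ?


Need i<4, j<10, k<3 with i+j+k=9.
For each i, j ranges over max(0,9-i-2)..min(9,9-i):
  i=0: j in [7,9] -> 3
  i=1: j in [6,8] -> 3
  i=2: j in [5,7] -> 3
  i=3: j in [4,6] -> 3
H(9) = 3+3+3+3 = 12


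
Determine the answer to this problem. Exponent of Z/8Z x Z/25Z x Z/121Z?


Exponent = lcm of the cyclic orders; pairwise coprime => product.
2^3*5^2*11^2=8*25*121=24200


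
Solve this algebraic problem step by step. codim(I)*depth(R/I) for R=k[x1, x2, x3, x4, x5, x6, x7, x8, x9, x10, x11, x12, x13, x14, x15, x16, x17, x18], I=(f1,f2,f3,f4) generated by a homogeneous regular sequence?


codim=4, depth=dim(R/I)=18-4=14
Product=4*14=56


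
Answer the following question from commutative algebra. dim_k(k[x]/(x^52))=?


Basis: 1,x,...,x^51
dim=52


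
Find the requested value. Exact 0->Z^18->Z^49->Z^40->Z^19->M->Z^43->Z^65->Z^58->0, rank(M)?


Alt sum=0:
(-1)^0*18 + (-1)^1*49 + (-1)^2*40 + (-1)^3*19 + (-1)^4*? + (-1)^5*43 + (-1)^6*65 + (-1)^7*58=0
rank(M)=46


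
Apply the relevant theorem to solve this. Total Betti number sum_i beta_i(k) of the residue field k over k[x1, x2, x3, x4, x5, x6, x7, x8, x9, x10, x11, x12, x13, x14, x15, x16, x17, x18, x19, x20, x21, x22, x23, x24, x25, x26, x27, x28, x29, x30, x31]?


Koszul resolution: beta_i(k)=C(n,i), n=31
sum_i C(31,i) = 2^31 = 2147483648


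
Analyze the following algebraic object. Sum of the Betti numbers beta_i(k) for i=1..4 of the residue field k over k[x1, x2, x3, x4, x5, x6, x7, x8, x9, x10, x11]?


Koszul resolution: beta_i(k)=C(n,i), n=11
C(11,1)=11, C(11,2)=55, C(11,3)=165, C(11,4)=330
Sum=561


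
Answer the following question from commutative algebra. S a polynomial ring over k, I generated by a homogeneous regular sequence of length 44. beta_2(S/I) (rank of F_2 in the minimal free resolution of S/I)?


Regular sequence => Koszul complex is the minimal free resolution.
Syz_1 minimally generated by Koszul relations f_i*e_j - f_j*e_i (i<j): mu(Syz_1) = beta_2 = C(m,2) = m(m-1)/2
m=44
44*43/2 = 946


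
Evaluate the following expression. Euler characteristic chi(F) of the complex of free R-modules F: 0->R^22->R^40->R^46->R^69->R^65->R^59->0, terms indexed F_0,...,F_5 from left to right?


chi = sum (-1)^i * rank:
(-1)^0*22=22
(-1)^1*40=-40
(-1)^2*46=46
(-1)^3*69=-69
(-1)^4*65=65
(-1)^5*59=-59
chi=-35


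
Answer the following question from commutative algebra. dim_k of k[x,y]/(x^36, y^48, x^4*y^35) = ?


k[x,y]/I, I = (x^36, y^48, x^4*y^35)
Rect: 36x48=1728. Corner: (36-4)x(48-35)=416.
dim = 1728-416 = 1312


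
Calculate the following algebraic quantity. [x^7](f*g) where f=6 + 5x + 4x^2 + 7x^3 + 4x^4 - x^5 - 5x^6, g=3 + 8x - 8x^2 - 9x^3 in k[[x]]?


[x^7] = sum a_i*b_j, i+j=7
  4*-9=-36
  -1*-8=8
  -5*8=-40
Sum=-68


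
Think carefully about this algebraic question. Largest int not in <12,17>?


gcd(12,17)=1 => F=ab-a-b=12*17-12-17=204-29=175


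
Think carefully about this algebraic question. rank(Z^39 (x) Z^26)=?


rank(M(x)N) = rank(M)*rank(N)
39*26 = 1014


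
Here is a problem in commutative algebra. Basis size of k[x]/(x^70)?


Basis: 1,x,...,x^69
dim=70


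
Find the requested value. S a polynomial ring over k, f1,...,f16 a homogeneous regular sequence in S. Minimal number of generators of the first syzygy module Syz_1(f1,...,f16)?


Regular sequence => Koszul complex is the minimal free resolution.
Syz_1 minimally generated by Koszul relations f_i*e_j - f_j*e_i (i<j): mu(Syz_1) = beta_2 = C(m,2) = m(m-1)/2
m=16
16*15/2 = 120


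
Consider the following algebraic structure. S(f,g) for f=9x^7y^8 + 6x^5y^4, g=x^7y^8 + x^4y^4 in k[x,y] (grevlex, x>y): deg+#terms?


LT(f)=9x^7y^8, LT(g)=x^7y^8
lcm(LM)=x^7y^8
S(f,g) (scaled by 9 to clear denominators) = 1*f - 9*g = 6x^5y^4 - 9x^4y^4
2 terms, deg 9.
9+2=11


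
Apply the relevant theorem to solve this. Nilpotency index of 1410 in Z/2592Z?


1410^k mod 2592:
k=1: 1410
k=2: 36
k=3: 1512
k=4: 1296
k=5: 0
First zero at k = 5


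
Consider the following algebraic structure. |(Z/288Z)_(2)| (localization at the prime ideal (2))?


2-primary part: 288=2^5*9
Size=2^5=32


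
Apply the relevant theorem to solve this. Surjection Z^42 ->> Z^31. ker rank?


rank(ker) = 42-31 = 11


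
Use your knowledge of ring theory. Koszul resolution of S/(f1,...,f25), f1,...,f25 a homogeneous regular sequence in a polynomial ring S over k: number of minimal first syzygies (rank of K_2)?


Regular sequence => Koszul complex is the minimal free resolution.
Syz_1 minimally generated by Koszul relations f_i*e_j - f_j*e_i (i<j): mu(Syz_1) = beta_2 = C(m,2) = m(m-1)/2
m=25
25*24/2 = 300


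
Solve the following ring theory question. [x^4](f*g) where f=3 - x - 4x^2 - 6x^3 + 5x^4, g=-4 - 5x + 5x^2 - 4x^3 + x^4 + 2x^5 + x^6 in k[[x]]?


[x^4] = sum a_i*b_j, i+j=4
  3*1=3
  -1*-4=4
  -4*5=-20
  -6*-5=30
  5*-4=-20
Sum=-3


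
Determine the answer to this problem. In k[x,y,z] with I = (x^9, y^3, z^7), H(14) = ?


Need i<9, j<3, k<7 with i+j+k=14.
For each i, j ranges over max(0,14-i-6)..min(2,14-i):
  i=0: j in [8,2] -> 0
  i=1: j in [7,2] -> 0
  i=2: j in [6,2] -> 0
  i=3: j in [5,2] -> 0
  i=4: j in [4,2] -> 0
  i=5: j in [3,2] -> 0
  i=6: j in [2,2] -> 1
  i=7: j in [1,2] -> 2
  i=8: j in [0,2] -> 3
H(14) = 0+0+0+0+0+0+1+2+3 = 6


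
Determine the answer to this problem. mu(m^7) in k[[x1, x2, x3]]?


C(n+d-1,d)=C(9,7)=36


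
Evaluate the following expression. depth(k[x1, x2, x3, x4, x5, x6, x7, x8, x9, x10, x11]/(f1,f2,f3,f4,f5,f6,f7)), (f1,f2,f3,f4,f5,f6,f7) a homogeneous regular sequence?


depth(R)=11
depth(R/I)=11-7=4


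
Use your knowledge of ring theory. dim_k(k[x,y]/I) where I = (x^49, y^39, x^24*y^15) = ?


k[x,y]/I, I = (x^49, y^39, x^24*y^15)
Rect: 49x39=1911. Corner: (49-24)x(39-15)=600.
dim = 1911-600 = 1311


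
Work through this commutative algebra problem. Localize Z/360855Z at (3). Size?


3-primary part: 360855=3^8*55
Size=3^8=6561


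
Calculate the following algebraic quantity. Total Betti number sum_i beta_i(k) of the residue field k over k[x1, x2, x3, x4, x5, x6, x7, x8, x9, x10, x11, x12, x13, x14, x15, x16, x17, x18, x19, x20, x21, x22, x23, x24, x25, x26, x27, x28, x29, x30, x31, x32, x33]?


Koszul resolution: beta_i(k)=C(n,i), n=33
sum_i C(33,i) = 2^33 = 8589934592


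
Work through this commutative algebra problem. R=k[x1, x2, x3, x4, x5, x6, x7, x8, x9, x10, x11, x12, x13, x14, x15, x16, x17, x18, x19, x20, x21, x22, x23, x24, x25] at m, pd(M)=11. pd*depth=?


pd+depth=25
depth=25-11=14
pd*depth=11*14=154


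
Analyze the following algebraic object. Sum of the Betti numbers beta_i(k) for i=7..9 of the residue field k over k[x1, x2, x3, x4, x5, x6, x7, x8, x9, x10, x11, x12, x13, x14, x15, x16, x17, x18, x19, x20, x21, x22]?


Koszul resolution: beta_i(k)=C(n,i), n=22
C(22,7)=170544, C(22,8)=319770, C(22,9)=497420
Sum=987734


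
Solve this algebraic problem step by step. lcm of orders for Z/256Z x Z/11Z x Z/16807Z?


Exponent = lcm of the cyclic orders; pairwise coprime => product.
2^8*11^1*7^5=256*11*16807=47328512


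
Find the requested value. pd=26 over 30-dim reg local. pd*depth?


pd+depth=30
depth=30-26=4
pd*depth=26*4=104


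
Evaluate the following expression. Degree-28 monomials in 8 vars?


C(d+n-1,n-1)=C(35,7)=6724520


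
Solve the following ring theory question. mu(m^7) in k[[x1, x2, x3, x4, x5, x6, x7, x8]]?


C(n+d-1,d)=C(14,7)=3432


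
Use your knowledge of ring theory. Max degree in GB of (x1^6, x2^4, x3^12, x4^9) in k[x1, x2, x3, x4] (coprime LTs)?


Pure powers, coprime LTs => already GB.
Degrees: 6, 4, 12, 9
Max=12


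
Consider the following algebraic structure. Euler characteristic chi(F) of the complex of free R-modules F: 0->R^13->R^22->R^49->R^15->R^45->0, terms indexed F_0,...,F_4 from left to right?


chi = sum (-1)^i * rank:
(-1)^0*13=13
(-1)^1*22=-22
(-1)^2*49=49
(-1)^3*15=-15
(-1)^4*45=45
chi=70


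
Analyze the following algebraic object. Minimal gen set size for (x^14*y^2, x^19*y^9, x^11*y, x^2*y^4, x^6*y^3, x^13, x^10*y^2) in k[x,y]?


Remove redundant (divisible by others).
x^14*y^2 redundant.
x^19*y^9 redundant.
Min: x^13, x^11*y, x^10*y^2, x^6*y^3, x^2*y^4
Count=5


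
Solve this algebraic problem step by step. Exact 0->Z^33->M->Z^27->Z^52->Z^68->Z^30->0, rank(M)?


Alt sum=0:
(-1)^0*33 + (-1)^1*? + (-1)^2*27 + (-1)^3*52 + (-1)^4*68 + (-1)^5*30=0
rank(M)=46


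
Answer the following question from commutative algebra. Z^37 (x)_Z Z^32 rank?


rank(M(x)N) = rank(M)*rank(N)
37*32 = 1184


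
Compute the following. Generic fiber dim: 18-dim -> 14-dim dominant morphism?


dim(fiber)=dim(X)-dim(Y)=18-14=4


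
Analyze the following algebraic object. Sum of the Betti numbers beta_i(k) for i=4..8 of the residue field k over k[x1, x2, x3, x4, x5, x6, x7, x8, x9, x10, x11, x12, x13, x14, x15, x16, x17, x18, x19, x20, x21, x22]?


Koszul resolution: beta_i(k)=C(n,i), n=22
C(22,4)=7315, C(22,5)=26334, C(22,6)=74613, C(22,7)=170544, C(22,8)=319770
Sum=598576


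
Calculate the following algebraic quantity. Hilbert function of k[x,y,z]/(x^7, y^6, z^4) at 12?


Need i<7, j<6, k<4 with i+j+k=12.
For each i, j ranges over max(0,12-i-3)..min(5,12-i):
  i=0: j in [9,5] -> 0
  i=1: j in [8,5] -> 0
  i=2: j in [7,5] -> 0
  i=3: j in [6,5] -> 0
  i=4: j in [5,5] -> 1
  i=5: j in [4,5] -> 2
  i=6: j in [3,5] -> 3
H(12) = 0+0+0+0+1+2+3 = 6


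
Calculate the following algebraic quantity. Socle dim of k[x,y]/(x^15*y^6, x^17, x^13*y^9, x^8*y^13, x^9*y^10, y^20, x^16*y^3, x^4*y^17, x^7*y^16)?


Socle = ann(m) = span of standard monomials u with x*u, y*u in I (staircase corners).
Minimal generators: x^17, x^16*y^3, x^15*y^6, x^13*y^9, x^9*y^10, x^8*y^13, x^7*y^16, x^4*y^17, y^20
Corners: x^3y^19, x^6y^16, x^7y^15, x^8y^12, x^12y^9, x^14y^8, x^15y^5, x^16y^2
Socle dim=8


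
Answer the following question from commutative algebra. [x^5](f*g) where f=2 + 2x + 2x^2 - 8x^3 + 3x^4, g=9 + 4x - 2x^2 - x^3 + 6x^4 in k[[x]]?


[x^5] = sum a_i*b_j, i+j=5
  2*6=12
  2*-1=-2
  -8*-2=16
  3*4=12
Sum=38


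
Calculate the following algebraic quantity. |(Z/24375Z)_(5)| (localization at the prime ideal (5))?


5-primary part: 24375=5^4*39
Size=5^4=625


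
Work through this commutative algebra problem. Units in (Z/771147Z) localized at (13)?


Local ring = Z/28561Z.
phi(28561) = 13^3*(13-1) = 26364


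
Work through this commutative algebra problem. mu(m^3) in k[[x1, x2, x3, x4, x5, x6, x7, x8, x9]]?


C(n+d-1,d)=C(11,3)=165


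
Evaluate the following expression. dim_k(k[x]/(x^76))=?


Basis: 1,x,...,x^75
dim=76


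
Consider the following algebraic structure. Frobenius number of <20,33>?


gcd(20,33)=1 => F=ab-a-b=20*33-20-33=660-53=607


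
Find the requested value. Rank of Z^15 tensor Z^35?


rank(M(x)N) = rank(M)*rank(N)
15*35 = 525


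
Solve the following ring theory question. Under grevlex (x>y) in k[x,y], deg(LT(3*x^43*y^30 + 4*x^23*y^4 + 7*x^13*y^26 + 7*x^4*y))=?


LT: 3*x^43*y^30
deg_x=43, deg_y=30
Total=43+30=73


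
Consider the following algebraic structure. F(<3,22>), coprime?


gcd(3,22)=1 => F=ab-a-b=3*22-3-22=66-25=41


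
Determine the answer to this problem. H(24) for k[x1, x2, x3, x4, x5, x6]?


C(d+n-1,n-1)=C(29,5)=118755


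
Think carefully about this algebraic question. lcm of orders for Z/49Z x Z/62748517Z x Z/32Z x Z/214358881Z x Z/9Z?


Exponent = lcm of the cyclic orders; pairwise coprime => product.
7^2*13^7*2^5*11^8*3^2=49*62748517*32*214358881*9=189816305050927979424


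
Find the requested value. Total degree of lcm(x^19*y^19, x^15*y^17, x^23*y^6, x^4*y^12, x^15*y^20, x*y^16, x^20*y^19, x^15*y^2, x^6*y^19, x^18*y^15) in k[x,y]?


lcm = componentwise max:
x: max(19,15,23,4,15,1,20,15,6,18)=23
y: max(19,17,6,12,20,16,19,2,19,15)=20
Total=23+20=43


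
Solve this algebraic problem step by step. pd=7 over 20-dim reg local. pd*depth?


pd+depth=20
depth=20-7=13
pd*depth=7*13=91


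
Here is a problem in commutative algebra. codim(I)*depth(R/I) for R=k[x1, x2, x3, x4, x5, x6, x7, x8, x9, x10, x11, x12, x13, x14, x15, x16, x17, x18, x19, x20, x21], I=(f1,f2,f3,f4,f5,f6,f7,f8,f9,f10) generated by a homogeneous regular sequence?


codim=10, depth=dim(R/I)=21-10=11
Product=10*11=110


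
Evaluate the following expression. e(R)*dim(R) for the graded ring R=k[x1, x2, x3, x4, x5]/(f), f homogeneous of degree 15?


e(R)=deg(f)=15, dim(R)=5-1=4
e*dim=15*4=60


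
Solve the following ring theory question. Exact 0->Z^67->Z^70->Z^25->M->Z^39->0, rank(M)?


Alt sum=0:
(-1)^0*67 + (-1)^1*70 + (-1)^2*25 + (-1)^3*? + (-1)^4*39=0
rank(M)=61


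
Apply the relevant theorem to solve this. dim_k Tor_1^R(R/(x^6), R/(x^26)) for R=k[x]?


Tor_1(R/I,R/J)=(I cap J)/IJ=(x^26)/(x^32)
dim=32-26=min(6,26)=6


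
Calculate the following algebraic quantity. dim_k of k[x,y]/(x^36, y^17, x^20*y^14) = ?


k[x,y]/I, I = (x^36, y^17, x^20*y^14)
Rect: 36x17=612. Corner: (36-20)x(17-14)=48.
dim = 612-48 = 564


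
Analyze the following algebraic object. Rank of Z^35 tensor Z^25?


rank(M(x)N) = rank(M)*rank(N)
35*25 = 875


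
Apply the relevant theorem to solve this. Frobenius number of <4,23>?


gcd(4,23)=1 => F=ab-a-b=4*23-4-23=92-27=65


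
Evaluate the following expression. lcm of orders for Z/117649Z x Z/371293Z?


Exponent = lcm of the cyclic orders; pairwise coprime => product.
7^6*13^5=117649*371293=43682250157


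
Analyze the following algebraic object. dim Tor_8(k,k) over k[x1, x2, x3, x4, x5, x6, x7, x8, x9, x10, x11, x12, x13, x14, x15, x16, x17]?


Koszul: C(n,i)=C(17,8)=24310


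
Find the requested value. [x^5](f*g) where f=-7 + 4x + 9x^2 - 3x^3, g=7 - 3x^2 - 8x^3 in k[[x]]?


[x^5] = sum a_i*b_j, i+j=5
  9*-8=-72
  -3*-3=9
Sum=-63


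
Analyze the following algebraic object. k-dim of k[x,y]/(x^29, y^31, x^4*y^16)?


k[x,y]/I, I = (x^29, y^31, x^4*y^16)
Rect: 29x31=899. Corner: (29-4)x(31-16)=375.
dim = 899-375 = 524


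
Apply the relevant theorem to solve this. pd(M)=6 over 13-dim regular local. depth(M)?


pd+depth=depth(R)=13
depth=13-6=7


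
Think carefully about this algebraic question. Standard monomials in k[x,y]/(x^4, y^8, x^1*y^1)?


k[x,y]/I, I = (x^4, y^8, x^1*y^1)
Rect: 4x8=32. Corner: (4-1)x(8-1)=21.
dim = 32-21 = 11


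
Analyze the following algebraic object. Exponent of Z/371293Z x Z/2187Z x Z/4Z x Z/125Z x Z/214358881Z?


Exponent = lcm of the cyclic orders; pairwise coprime => product.
13^5*3^7*2^2*5^3*11^8=371293*2187*4*125*214358881=87031612515425935500


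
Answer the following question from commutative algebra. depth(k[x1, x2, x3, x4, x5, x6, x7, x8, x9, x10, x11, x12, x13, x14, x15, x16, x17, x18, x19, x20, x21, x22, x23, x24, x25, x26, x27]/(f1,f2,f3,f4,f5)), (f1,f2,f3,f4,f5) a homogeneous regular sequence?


depth(R)=27
depth(R/I)=27-5=22


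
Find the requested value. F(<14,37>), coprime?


gcd(14,37)=1 => F=ab-a-b=14*37-14-37=518-51=467


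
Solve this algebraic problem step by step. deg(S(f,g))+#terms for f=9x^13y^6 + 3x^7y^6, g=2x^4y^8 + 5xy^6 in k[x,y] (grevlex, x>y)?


LT(f)=9x^13y^6, LT(g)=2x^4y^8
lcm(LM)=x^13y^8
S(f,g) (scaled by 18 to clear denominators) = 2y^2*f - 9x^9*g = -45x^10y^6 + 6x^7y^8
2 terms, deg 16.
16+2=18


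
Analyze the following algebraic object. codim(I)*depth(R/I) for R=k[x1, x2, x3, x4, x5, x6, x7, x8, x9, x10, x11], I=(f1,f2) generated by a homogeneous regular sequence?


codim=2, depth=dim(R/I)=11-2=9
Product=2*9=18


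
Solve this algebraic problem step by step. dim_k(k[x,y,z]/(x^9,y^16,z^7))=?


Basis: x^iy^jz^k, i<9,j<16,k<7
9*16*7=1008


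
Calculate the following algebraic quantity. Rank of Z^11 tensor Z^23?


rank(M(x)N) = rank(M)*rank(N)
11*23 = 253


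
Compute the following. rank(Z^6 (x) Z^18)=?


rank(M(x)N) = rank(M)*rank(N)
6*18 = 108


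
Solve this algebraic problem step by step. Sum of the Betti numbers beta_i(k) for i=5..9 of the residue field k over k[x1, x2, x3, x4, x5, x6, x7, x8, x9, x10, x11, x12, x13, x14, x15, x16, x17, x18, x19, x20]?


Koszul resolution: beta_i(k)=C(n,i), n=20
C(20,5)=15504, C(20,6)=38760, C(20,7)=77520, C(20,8)=125970, C(20,9)=167960
Sum=425714


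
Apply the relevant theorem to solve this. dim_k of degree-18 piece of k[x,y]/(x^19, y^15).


k[x,y], I = (x^19, y^15), d = 18
Need i < 19 and d-i < 15.
Range: 4 <= i <= 18.
H(18) = 15


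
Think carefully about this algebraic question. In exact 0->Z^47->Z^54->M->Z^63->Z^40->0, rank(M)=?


Alt sum=0:
(-1)^0*47 + (-1)^1*54 + (-1)^2*? + (-1)^3*63 + (-1)^4*40=0
rank(M)=30


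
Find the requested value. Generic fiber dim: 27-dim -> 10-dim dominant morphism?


dim(fiber)=dim(X)-dim(Y)=27-10=17


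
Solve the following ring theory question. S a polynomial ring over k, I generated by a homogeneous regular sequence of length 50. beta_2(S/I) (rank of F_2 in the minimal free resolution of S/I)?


Regular sequence => Koszul complex is the minimal free resolution.
Syz_1 minimally generated by Koszul relations f_i*e_j - f_j*e_i (i<j): mu(Syz_1) = beta_2 = C(m,2) = m(m-1)/2
m=50
50*49/2 = 1225


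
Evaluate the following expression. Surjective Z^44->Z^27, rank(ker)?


rank(ker) = 44-27 = 17


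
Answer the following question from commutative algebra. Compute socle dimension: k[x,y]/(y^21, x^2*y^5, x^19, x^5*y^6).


Socle = ann(m) = span of standard monomials u with x*u, y*u in I (staircase corners).
Redundant generators: x^5*y^6
Minimal generators: x^19, x^2*y^5, y^21
Corners: xy^20, x^18y^4
Socle dim=2


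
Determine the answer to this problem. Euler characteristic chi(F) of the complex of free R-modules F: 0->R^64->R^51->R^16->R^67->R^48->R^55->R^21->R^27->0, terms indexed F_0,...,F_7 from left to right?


chi = sum (-1)^i * rank:
(-1)^0*64=64
(-1)^1*51=-51
(-1)^2*16=16
(-1)^3*67=-67
(-1)^4*48=48
(-1)^5*55=-55
(-1)^6*21=21
(-1)^7*27=-27
chi=-51


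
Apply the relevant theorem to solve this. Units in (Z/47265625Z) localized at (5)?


Local ring = Z/390625Z.
phi(390625) = 5^7*(5-1) = 312500


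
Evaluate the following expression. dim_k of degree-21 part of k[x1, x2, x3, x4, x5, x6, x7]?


C(d+n-1,n-1)=C(27,6)=296010


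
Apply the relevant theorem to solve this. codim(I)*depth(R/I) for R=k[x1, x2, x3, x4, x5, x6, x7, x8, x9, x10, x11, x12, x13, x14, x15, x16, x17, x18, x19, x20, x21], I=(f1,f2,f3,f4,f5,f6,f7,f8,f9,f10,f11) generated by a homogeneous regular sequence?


codim=11, depth=dim(R/I)=21-11=10
Product=11*10=110


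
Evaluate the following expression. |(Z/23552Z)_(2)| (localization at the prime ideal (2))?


2-primary part: 23552=2^10*23
Size=2^10=1024


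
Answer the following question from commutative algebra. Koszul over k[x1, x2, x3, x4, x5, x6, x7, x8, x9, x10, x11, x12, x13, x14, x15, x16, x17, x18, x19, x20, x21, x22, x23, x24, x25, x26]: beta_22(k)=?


C(n,i)=C(26,22)=14950


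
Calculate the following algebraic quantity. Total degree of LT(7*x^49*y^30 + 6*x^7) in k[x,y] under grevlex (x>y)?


LT: 7*x^49*y^30
deg_x=49, deg_y=30
Total=49+30=79


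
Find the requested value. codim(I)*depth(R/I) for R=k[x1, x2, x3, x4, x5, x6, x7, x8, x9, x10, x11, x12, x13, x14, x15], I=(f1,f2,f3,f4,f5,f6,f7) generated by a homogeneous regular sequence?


codim=7, depth=dim(R/I)=15-7=8
Product=7*8=56


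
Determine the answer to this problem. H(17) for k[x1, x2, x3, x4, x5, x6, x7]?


C(d+n-1,n-1)=C(23,6)=100947


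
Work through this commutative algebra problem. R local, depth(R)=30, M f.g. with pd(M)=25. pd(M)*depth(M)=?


pd+depth=30
depth=30-25=5
pd*depth=25*5=125


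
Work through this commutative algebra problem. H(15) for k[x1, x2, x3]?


C(d+n-1,n-1)=C(17,2)=136


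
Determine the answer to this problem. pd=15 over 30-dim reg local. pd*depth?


pd+depth=30
depth=30-15=15
pd*depth=15*15=225


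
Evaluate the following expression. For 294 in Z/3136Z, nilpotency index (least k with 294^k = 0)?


294^k mod 3136:
k=1: 294
k=2: 1764
k=3: 1176
k=4: 784
k=5: 1568
k=6: 0
First zero at k = 6


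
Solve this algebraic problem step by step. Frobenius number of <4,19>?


gcd(4,19)=1 => F=ab-a-b=4*19-4-19=76-23=53


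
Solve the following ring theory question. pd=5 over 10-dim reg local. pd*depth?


pd+depth=10
depth=10-5=5
pd*depth=5*5=25


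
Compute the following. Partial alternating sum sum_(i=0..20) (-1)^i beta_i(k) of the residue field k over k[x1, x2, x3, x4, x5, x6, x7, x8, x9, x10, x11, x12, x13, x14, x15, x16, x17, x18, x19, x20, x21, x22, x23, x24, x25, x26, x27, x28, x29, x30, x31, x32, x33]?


Koszul resolution: beta_i(k)=C(n,i), n=33
sum_(i=0..p) (-1)^i C(n,i) = (-1)^p C(n-1,p)
(-1)^20*C(32,20) = (-1)^20*225792840 = 225792840


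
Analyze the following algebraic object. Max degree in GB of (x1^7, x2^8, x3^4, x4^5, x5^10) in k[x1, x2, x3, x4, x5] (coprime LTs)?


Pure powers, coprime LTs => already GB.
Degrees: 7, 8, 4, 5, 10
Max=10


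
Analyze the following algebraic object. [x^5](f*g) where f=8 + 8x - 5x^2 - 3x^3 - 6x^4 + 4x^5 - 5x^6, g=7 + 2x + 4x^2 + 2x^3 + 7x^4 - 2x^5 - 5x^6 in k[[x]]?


[x^5] = sum a_i*b_j, i+j=5
  8*-2=-16
  8*7=56
  -5*2=-10
  -3*4=-12
  -6*2=-12
  4*7=28
Sum=34


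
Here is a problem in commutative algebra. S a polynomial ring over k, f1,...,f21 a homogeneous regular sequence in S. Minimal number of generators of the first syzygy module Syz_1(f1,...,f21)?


Regular sequence => Koszul complex is the minimal free resolution.
Syz_1 minimally generated by Koszul relations f_i*e_j - f_j*e_i (i<j): mu(Syz_1) = beta_2 = C(m,2) = m(m-1)/2
m=21
21*20/2 = 210


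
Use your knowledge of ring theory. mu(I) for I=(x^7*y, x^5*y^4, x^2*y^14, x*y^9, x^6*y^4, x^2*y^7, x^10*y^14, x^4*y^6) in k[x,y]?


Remove redundant (divisible by others).
x^2*y^14 redundant.
x^6*y^4 redundant.
x^10*y^14 redundant.
Min: x^7*y, x^5*y^4, x^4*y^6, x^2*y^7, x*y^9
Count=5


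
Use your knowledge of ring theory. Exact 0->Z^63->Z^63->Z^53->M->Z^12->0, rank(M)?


Alt sum=0:
(-1)^0*63 + (-1)^1*63 + (-1)^2*53 + (-1)^3*? + (-1)^4*12=0
rank(M)=65


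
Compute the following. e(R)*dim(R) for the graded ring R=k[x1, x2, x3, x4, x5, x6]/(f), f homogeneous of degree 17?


e(R)=deg(f)=17, dim(R)=6-1=5
e*dim=17*5=85


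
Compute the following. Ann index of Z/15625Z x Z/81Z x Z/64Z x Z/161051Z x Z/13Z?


Exponent = lcm of the cyclic orders; pairwise coprime => product.
5^6*3^4*2^6*11^5*13^1=15625*81*64*161051*13=169586703000000


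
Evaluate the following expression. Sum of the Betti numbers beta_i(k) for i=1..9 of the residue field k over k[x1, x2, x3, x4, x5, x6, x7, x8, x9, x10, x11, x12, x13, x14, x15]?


Koszul resolution: beta_i(k)=C(n,i), n=15
C(15,1)=15, C(15,2)=105, C(15,3)=455, C(15,4)=1365, C(15,5)=3003, C(15,6)=5005, C(15,7)=6435, C(15,8)=6435, C(15,9)=5005
Sum=27823


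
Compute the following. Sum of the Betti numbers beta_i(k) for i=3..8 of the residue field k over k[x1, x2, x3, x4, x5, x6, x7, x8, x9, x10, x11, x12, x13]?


Koszul resolution: beta_i(k)=C(n,i), n=13
C(13,3)=286, C(13,4)=715, C(13,5)=1287, C(13,6)=1716, C(13,7)=1716, C(13,8)=1287
Sum=7007


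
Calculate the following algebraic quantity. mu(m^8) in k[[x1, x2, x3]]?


C(n+d-1,d)=C(10,8)=45


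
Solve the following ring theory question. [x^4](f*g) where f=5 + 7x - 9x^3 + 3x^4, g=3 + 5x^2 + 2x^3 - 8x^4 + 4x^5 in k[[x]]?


[x^4] = sum a_i*b_j, i+j=4
  5*-8=-40
  7*2=14
  3*3=9
Sum=-17


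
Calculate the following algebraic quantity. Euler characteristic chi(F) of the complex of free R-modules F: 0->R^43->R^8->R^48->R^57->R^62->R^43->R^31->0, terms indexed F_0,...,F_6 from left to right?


chi = sum (-1)^i * rank:
(-1)^0*43=43
(-1)^1*8=-8
(-1)^2*48=48
(-1)^3*57=-57
(-1)^4*62=62
(-1)^5*43=-43
(-1)^6*31=31
chi=76
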